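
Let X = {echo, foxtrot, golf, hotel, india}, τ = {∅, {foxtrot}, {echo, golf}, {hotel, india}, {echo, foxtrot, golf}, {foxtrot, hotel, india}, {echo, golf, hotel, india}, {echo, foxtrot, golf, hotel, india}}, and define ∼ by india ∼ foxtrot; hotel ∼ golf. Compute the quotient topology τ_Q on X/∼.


X/∼ = {[echo], [foxtrot=india], [golf=hotel]}; |τ_Q| = 2.

Equivalence classes: [echo], [foxtrot=india], [golf=hotel].
Quotient map π: X → X/∼ sends echo ↦ [echo], foxtrot ↦ [foxtrot=india], golf ↦ [golf=hotel], hotel ↦ [golf=hotel], india ↦ [foxtrot=india].
For each subset V ⊆ X/∼, compute π^{-1}(V) ⊆ X and check whether π^{-1}(V) ∈ τ. V is open in τ_Q iff π^{-1}(V) ∈ τ.
  V = {}: π^{-1}(V) = ∅ ∈ τ ✓.
  V = {[echo]}: π^{-1}(V) = {echo} ∉ τ ✗.
  V = {[foxtrot=india]}: π^{-1}(V) = {foxtrot, india} ∉ τ ✗.
  V = {[echo], [foxtrot=india]}: π^{-1}(V) = {echo, foxtrot, india} ∉ τ ✗.
  V = {[golf=hotel]}: π^{-1}(V) = {golf, hotel} ∉ τ ✗.
  V = {[echo], [golf=hotel]}: π^{-1}(V) = {echo, golf, hotel} ∉ τ ✗.
  V = {[foxtrot=india], [golf=hotel]}: π^{-1}(V) = {foxtrot, golf, hotel, india} ∉ τ ✗.
  V = {[echo], [foxtrot=india], [golf=hotel]}: π^{-1}(V) = {echo, foxtrot, golf, hotel, india} ∈ τ ✓.
Open sets in the quotient: τ_Q = {{}, {[echo], [foxtrot=india], [golf=hotel]}} (2 elements).


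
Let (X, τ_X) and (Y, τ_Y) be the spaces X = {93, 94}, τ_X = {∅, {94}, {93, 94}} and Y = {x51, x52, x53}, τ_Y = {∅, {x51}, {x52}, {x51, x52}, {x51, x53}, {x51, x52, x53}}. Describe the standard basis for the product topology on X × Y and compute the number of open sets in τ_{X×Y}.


Basis B = {∅ × ∅, {94} × {x51}, {94} × {x52}, {93, 94} × {x51}, {93, 94} × {x52}, {94} × {x51, x52}, {94} × {x51, x53}, {94} × {x51, x52, x53}, {93, 94} × {x51, x52}, {93, 94} × {x51, x53}, {93, 94} × {x51, x52, x53}}; |τ_{X×Y}| = 18.

Enumerate products U × V with U ∈ τ_X, V ∈ τ_Y (deduplicated):
  ∅ × ∅ = {} (∅)
  {94} × {x51} = {(94,x51)}
  {94} × {x52} = {(94,x52)}
  {93, 94} × {x51} = {(93,x51), (94,x51)}
  {93, 94} × {x52} = {(93,x52), (94,x52)}
  {94} × {x51, x52} = {(94,x51), (94,x52)}
  {94} × {x51, x53} = {(94,x51), (94,x53)}
  {94} × {x51, x52, x53} = {(94,x51), (94,x52), (94,x53)}
  {93, 94} × {x51, x52} = {(93,x51), (93,x52), (94,x51), (94,x52)}
  {93, 94} × {x51, x53} = {(93,x51), (93,x53), (94,x51), (94,x53)}
  {93, 94} × {x51, x52, x53} = {(93,x51), (93,x52), (93,x53), (94,x51), (94,x52), (94,x53)}
These 11 distinct sets form the basis B.
Close under arbitrary unions to get τ_{X×Y}; counting gives |τ_{X×Y}| = 18.


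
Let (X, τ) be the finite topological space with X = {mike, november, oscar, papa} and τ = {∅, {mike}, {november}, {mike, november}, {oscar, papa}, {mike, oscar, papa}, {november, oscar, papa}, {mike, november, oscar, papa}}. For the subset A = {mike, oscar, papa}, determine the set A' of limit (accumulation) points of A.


A' = {oscar, papa}

For each x ∈ X, list the open sets U ∈ τ with x ∈ U, then check whether U ∩ (A ∖ {x}) ≠ ∅ for every such U.
  x = mike: open {mike} ∋ x has {mike} ∩ (A ∖ {mike}) = ∅, so x is NOT a limit point.
  x = november: open {november} ∋ x has {november} ∩ (A ∖ {november}) = ∅, so x is NOT a limit point.
  x = oscar: opens ∋ x are {oscar, papa}, {mike, oscar, papa}, {november, oscar, papa}, {mike, november, oscar, papa}; each meets A ∖ {oscar}, so x IS a limit point.
  x = papa: opens ∋ x are {oscar, papa}, {mike, oscar, papa}, {november, oscar, papa}, {mike, november, oscar, papa}; each meets A ∖ {papa}, so x IS a limit point.
Collecting: A' = {oscar, papa}.


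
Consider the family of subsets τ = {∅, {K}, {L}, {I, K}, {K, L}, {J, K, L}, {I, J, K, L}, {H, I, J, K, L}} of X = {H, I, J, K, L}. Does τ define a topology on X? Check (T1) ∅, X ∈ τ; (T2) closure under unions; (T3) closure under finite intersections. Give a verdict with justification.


τ is NOT a topology on X.

Axiom (T1): ∅ ∈ τ? Yes; X ∈ τ? Yes.
Axiom (T2/T3): check pairwise unions and intersections of members of τ.
Counterexample for (T2): {L} ∪ {I, K} = {I, K, L} ∉ τ. Therefore τ is NOT a topology.


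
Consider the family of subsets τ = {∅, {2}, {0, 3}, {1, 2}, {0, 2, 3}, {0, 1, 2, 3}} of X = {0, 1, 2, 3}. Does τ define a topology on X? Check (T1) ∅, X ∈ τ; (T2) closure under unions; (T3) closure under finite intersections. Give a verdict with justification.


τ IS a topology on X.

Axiom (T1): ∅ ∈ τ? Yes; X ∈ τ? Yes.
Axiom (T2/T3): check pairwise unions and intersections of members of τ.
All pairwise intersections and unions checked — each lies in τ. Therefore τ satisfies (T1), (T2), (T3): it IS a topology on X.


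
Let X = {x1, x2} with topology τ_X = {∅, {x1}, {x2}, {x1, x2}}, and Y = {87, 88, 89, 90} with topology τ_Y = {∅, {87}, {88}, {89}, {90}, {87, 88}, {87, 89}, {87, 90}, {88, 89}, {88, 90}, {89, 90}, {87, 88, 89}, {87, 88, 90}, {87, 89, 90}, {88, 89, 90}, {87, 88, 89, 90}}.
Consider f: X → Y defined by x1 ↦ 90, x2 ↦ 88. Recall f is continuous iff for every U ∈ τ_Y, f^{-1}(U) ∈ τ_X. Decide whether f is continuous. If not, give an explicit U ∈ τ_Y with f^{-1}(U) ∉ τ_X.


f IS continuous.

Compute f^{-1}(U) for each U ∈ τ_Y:
  U = ∅: f^{-1}(U) = ∅ ∈ τ_X ✓.
  U = {87}: f^{-1}(U) = ∅ ∈ τ_X ✓.
  U = {88}: f^{-1}(U) = {x2} ∈ τ_X ✓.
  U = {89}: f^{-1}(U) = ∅ ∈ τ_X ✓.
  U = {90}: f^{-1}(U) = {x1} ∈ τ_X ✓.
  U = {87, 88}: f^{-1}(U) = {x2} ∈ τ_X ✓.
  U = {87, 89}: f^{-1}(U) = ∅ ∈ τ_X ✓.
  U = {87, 90}: f^{-1}(U) = {x1} ∈ τ_X ✓.
  U = {88, 89}: f^{-1}(U) = {x2} ∈ τ_X ✓.
  U = {88, 90}: f^{-1}(U) = {x1, x2} ∈ τ_X ✓.
  U = {89, 90}: f^{-1}(U) = {x1} ∈ τ_X ✓.
  U = {87, 88, 89}: f^{-1}(U) = {x2} ∈ τ_X ✓.
  U = {87, 88, 90}: f^{-1}(U) = {x1, x2} ∈ τ_X ✓.
  U = {87, 89, 90}: f^{-1}(U) = {x1} ∈ τ_X ✓.
  U = {88, 89, 90}: f^{-1}(U) = {x1, x2} ∈ τ_X ✓.
  U = {87, 88, 89, 90}: f^{-1}(U) = {x1, x2} ∈ τ_X ✓.
Every preimage lies in τ_X, so f IS continuous.


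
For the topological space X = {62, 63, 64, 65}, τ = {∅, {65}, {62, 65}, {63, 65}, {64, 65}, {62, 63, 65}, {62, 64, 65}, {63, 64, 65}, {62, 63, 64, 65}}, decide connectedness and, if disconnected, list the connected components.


(X, τ) is connected.

Find clopen sets (U ∈ τ with X ∖ U ∈ τ):
  U = ∅, X ∖ U = {62, 63, 64, 65} — both open, so U is clopen.
  U = {62, 63, 64, 65}, X ∖ U = ∅ — both open, so U is clopen.
Only trivial clopens (∅ and X) exist, so (X, τ) is connected.
Compute connected components by grouping points that agree on all clopens:
  component: {62, 63, 64, 65}


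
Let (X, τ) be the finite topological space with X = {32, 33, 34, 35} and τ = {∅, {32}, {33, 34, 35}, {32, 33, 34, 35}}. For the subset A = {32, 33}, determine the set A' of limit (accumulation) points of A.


A' = {34, 35}

For each x ∈ X, list the open sets U ∈ τ with x ∈ U, then check whether U ∩ (A ∖ {x}) ≠ ∅ for every such U.
  x = 32: open {32} ∋ x has {32} ∩ (A ∖ {32}) = ∅, so x is NOT a limit point.
  x = 33: open {33, 34, 35} ∋ x has {33, 34, 35} ∩ (A ∖ {33}) = ∅, so x is NOT a limit point.
  x = 34: opens ∋ x are {33, 34, 35}, {32, 33, 34, 35}; each meets A ∖ {34}, so x IS a limit point.
  x = 35: opens ∋ x are {33, 34, 35}, {32, 33, 34, 35}; each meets A ∖ {35}, so x IS a limit point.
Collecting: A' = {34, 35}.


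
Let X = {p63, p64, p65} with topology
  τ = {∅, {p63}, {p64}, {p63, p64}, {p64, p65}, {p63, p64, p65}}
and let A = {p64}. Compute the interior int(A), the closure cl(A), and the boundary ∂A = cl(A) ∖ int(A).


int(A) = {p64}, cl(A) = {p64, p65}, ∂A = {p65}.

Closed sets in (X, τ) are complements of opens:
  closed(X, τ) = {∅, {p63}, {p65}, {p63, p65}, {p64, p65}, {p63, p64, p65}}.
int(A) = ⋃ {U ∈ τ : U ⊆ A}. Opens contained in A: ∅, {p64}.
Taking the union of these: int(A) = {p64}.
cl(A) = ⋂ {C closed : A ⊆ C}. Closed sets containing A: {p64, p65}, {p63, p64, p65}.
Intersecting these: cl(A) = {p64, p65}.
∂A = cl(A) ∖ int(A) = {p64, p65} ∖ {p64} = {p65}.


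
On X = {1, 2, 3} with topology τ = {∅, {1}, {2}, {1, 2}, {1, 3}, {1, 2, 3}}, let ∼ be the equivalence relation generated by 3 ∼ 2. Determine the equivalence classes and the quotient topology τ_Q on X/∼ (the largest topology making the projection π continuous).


X/∼ = {[1], [2=3]}; |τ_Q| = 3.

Equivalence classes: [1], [2=3].
Quotient map π: X → X/∼ sends 1 ↦ [1], 2 ↦ [2=3], 3 ↦ [2=3].
For each subset V ⊆ X/∼, compute π^{-1}(V) ⊆ X and check whether π^{-1}(V) ∈ τ. V is open in τ_Q iff π^{-1}(V) ∈ τ.
  V = {}: π^{-1}(V) = ∅ ∈ τ ✓.
  V = {[1]}: π^{-1}(V) = {1} ∈ τ ✓.
  V = {[2=3]}: π^{-1}(V) = {2, 3} ∉ τ ✗.
  V = {[1], [2=3]}: π^{-1}(V) = {1, 2, 3} ∈ τ ✓.
Open sets in the quotient: τ_Q = {{}, {[1]}, {[1], [2=3]}} (3 elements).


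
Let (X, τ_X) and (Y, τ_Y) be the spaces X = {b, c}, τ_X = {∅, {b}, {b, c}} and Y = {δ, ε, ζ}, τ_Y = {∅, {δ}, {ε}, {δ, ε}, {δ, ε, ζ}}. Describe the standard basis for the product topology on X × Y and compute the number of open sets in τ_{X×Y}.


Basis B = {∅ × ∅, {b} × {δ}, {b} × {ε}, {b} × {δ, ε}, {b, c} × {δ}, {b, c} × {ε}, {b} × {δ, ε, ζ}, {b, c} × {δ, ε}, {b, c} × {δ, ε, ζ}}; |τ_{X×Y}| = 14.

Enumerate products U × V with U ∈ τ_X, V ∈ τ_Y (deduplicated):
  ∅ × ∅ = {} (∅)
  {b} × {δ} = {(b,δ)}
  {b} × {ε} = {(b,ε)}
  {b} × {δ, ε} = {(b,δ), (b,ε)}
  {b, c} × {δ} = {(b,δ), (c,δ)}
  {b, c} × {ε} = {(b,ε), (c,ε)}
  {b} × {δ, ε, ζ} = {(b,δ), (b,ε), (b,ζ)}
  {b, c} × {δ, ε} = {(b,δ), (b,ε), (c,δ), (c,ε)}
  {b, c} × {δ, ε, ζ} = {(b,δ), (b,ε), (b,ζ), (c,δ), (c,ε), (c,ζ)}
These 9 distinct sets form the basis B.
Close under arbitrary unions to get τ_{X×Y}; counting gives |τ_{X×Y}| = 14.


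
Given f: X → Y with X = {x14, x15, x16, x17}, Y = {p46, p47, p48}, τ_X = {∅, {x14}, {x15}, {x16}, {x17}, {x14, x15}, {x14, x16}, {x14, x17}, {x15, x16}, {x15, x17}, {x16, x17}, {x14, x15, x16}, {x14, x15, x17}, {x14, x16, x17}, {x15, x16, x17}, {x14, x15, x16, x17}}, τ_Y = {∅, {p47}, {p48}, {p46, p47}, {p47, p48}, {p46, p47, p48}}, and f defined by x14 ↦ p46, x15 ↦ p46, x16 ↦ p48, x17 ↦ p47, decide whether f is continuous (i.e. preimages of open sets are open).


f IS continuous.

Compute f^{-1}(U) for each U ∈ τ_Y:
  U = ∅: f^{-1}(U) = ∅ ∈ τ_X ✓.
  U = {p47}: f^{-1}(U) = {x17} ∈ τ_X ✓.
  U = {p48}: f^{-1}(U) = {x16} ∈ τ_X ✓.
  U = {p46, p47}: f^{-1}(U) = {x14, x15, x17} ∈ τ_X ✓.
  U = {p47, p48}: f^{-1}(U) = {x16, x17} ∈ τ_X ✓.
  U = {p46, p47, p48}: f^{-1}(U) = {x14, x15, x16, x17} ∈ τ_X ✓.
Every preimage lies in τ_X, so f IS continuous.


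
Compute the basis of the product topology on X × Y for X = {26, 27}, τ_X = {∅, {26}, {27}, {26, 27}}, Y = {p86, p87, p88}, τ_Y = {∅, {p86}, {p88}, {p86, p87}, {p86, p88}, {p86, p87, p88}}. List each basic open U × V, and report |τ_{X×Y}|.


Basis B = {∅ × ∅, {26} × {p86}, {26} × {p88}, {27} × {p86}, {27} × {p88}, {26} × {p86, p87}, {26} × {p86, p88}, {26, 27} × {p86}, {26, 27} × {p88}, {27} × {p86, p87}, {27} × {p86, p88}, {26} × {p86, p87, p88}, {27} × {p86, p87, p88}, {26, 27} × {p86, p87}, {26, 27} × {p86, p88}, {26, 27} × {p86, p87, p88}}; |τ_{X×Y}| = 36.

Enumerate products U × V with U ∈ τ_X, V ∈ τ_Y (deduplicated):
  ∅ × ∅ = {} (∅)
  {26} × {p86} = {(26,p86)}
  {26} × {p88} = {(26,p88)}
  {27} × {p86} = {(27,p86)}
  {27} × {p88} = {(27,p88)}
  {26} × {p86, p87} = {(26,p86), (26,p87)}
  {26} × {p86, p88} = {(26,p86), (26,p88)}
  {26, 27} × {p86} = {(26,p86), (27,p86)}
  {26, 27} × {p88} = {(26,p88), (27,p88)}
  {27} × {p86, p87} = {(27,p86), (27,p87)}
  {27} × {p86, p88} = {(27,p86), (27,p88)}
  {26} × {p86, p87, p88} = {(26,p86), (26,p87), (26,p88)}
  {27} × {p86, p87, p88} = {(27,p86), (27,p87), (27,p88)}
  {26, 27} × {p86, p87} = {(26,p86), (26,p87), (27,p86), (27,p87)}
  {26, 27} × {p86, p88} = {(26,p86), (26,p88), (27,p86), (27,p88)}
  {26, 27} × {p86, p87, p88} = {(26,p86), (26,p87), (26,p88), (27,p86), (27,p87), (27,p88)}
These 16 distinct sets form the basis B.
Close under arbitrary unions to get τ_{X×Y}; counting gives |τ_{X×Y}| = 36.


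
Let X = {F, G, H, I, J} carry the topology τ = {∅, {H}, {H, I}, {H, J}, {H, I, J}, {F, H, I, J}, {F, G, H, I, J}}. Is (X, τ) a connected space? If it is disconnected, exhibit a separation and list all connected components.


(X, τ) is connected.

Find clopen sets (U ∈ τ with X ∖ U ∈ τ):
  U = ∅, X ∖ U = {F, G, H, I, J} — both open, so U is clopen.
  U = {F, G, H, I, J}, X ∖ U = ∅ — both open, so U is clopen.
Only trivial clopens (∅ and X) exist, so (X, τ) is connected.
Compute connected components by grouping points that agree on all clopens:
  component: {F, G, H, I, J}


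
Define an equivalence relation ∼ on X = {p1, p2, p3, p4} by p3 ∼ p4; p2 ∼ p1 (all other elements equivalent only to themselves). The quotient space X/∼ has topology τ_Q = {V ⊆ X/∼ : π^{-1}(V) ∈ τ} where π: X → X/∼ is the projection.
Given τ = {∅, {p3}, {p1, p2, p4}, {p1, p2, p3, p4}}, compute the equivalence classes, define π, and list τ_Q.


X/∼ = {[p1=p2], [p3=p4]}; |τ_Q| = 2.

Equivalence classes: [p1=p2], [p3=p4].
Quotient map π: X → X/∼ sends p1 ↦ [p1=p2], p2 ↦ [p1=p2], p3 ↦ [p3=p4], p4 ↦ [p3=p4].
For each subset V ⊆ X/∼, compute π^{-1}(V) ⊆ X and check whether π^{-1}(V) ∈ τ. V is open in τ_Q iff π^{-1}(V) ∈ τ.
  V = {}: π^{-1}(V) = ∅ ∈ τ ✓.
  V = {[p1=p2]}: π^{-1}(V) = {p1, p2} ∉ τ ✗.
  V = {[p3=p4]}: π^{-1}(V) = {p3, p4} ∉ τ ✗.
  V = {[p1=p2], [p3=p4]}: π^{-1}(V) = {p1, p2, p3, p4} ∈ τ ✓.
Open sets in the quotient: τ_Q = {{}, {[p1=p2], [p3=p4]}} (2 elements).


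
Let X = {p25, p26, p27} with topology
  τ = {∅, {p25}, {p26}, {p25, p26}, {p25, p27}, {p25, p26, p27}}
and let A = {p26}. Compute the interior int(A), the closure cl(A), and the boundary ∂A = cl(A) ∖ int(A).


int(A) = {p26}, cl(A) = {p26}, ∂A = ∅.

Closed sets in (X, τ) are complements of opens:
  closed(X, τ) = {∅, {p26}, {p27}, {p25, p27}, {p26, p27}, {p25, p26, p27}}.
int(A) = ⋃ {U ∈ τ : U ⊆ A}. Opens contained in A: ∅, {p26}.
Taking the union of these: int(A) = {p26}.
cl(A) = ⋂ {C closed : A ⊆ C}. Closed sets containing A: {p26}, {p26, p27}, {p25, p26, p27}.
Intersecting these: cl(A) = {p26}.
∂A = cl(A) ∖ int(A) = {p26} ∖ {p26} = ∅.


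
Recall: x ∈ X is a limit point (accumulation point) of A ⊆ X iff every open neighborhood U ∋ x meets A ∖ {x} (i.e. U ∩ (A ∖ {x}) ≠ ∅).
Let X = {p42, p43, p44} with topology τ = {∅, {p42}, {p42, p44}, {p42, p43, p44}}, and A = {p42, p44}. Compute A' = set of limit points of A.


A' = {p43, p44}

For each x ∈ X, list the open sets U ∈ τ with x ∈ U, then check whether U ∩ (A ∖ {x}) ≠ ∅ for every such U.
  x = p42: open {p42} ∋ x has {p42} ∩ (A ∖ {p42}) = ∅, so x is NOT a limit point.
  x = p43: opens ∋ x are {p42, p43, p44}; each meets A ∖ {p43}, so x IS a limit point.
  x = p44: opens ∋ x are {p42, p44}, {p42, p43, p44}; each meets A ∖ {p44}, so x IS a limit point.
Collecting: A' = {p43, p44}.


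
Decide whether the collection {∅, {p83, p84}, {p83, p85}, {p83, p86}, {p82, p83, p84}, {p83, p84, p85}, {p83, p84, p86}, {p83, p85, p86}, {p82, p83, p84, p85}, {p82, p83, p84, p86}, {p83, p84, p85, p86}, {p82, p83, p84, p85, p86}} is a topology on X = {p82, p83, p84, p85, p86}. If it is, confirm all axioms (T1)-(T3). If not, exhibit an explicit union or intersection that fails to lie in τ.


τ is NOT a topology on X.

Axiom (T1): ∅ ∈ τ? Yes; X ∈ τ? Yes.
Axiom (T2/T3): check pairwise unions and intersections of members of τ.
Counterexample for (T3): {p83, p84} ∩ {p83, p85} = {p83} ∉ τ. Therefore τ is NOT a topology.


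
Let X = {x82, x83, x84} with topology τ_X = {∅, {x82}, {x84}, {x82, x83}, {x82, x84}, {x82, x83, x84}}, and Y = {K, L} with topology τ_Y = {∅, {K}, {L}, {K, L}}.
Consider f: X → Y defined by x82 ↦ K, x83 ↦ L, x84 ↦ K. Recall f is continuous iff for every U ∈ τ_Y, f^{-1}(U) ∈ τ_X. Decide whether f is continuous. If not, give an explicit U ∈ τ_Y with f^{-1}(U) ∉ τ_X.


f is NOT continuous.

Compute f^{-1}(U) for each U ∈ τ_Y:
  U = ∅: f^{-1}(U) = ∅ ∈ τ_X ✓.
  U = {K}: f^{-1}(U) = {x82, x84} ∈ τ_X ✓.
  U = {L}: f^{-1}(U) = {x83} ∉ τ_X ✗.
  U = {K, L}: f^{-1}(U) = {x82, x83, x84} ∈ τ_X ✓.
Found U = {L} with f^{-1}(U) = {x83} not in τ_X. Therefore f is NOT continuous.


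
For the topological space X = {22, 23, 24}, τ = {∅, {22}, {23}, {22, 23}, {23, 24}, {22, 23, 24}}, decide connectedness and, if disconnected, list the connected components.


(X, τ) is disconnected; components = [{22}, {23, 24}].

Find clopen sets (U ∈ τ with X ∖ U ∈ τ):
  U = ∅, X ∖ U = {22, 23, 24} — both open, so U is clopen.
  U = {22}, X ∖ U = {23, 24} — both open, so U is clopen.
  U = {23, 24}, X ∖ U = {22} — both open, so U is clopen.
  U = {22, 23, 24}, X ∖ U = ∅ — both open, so U is clopen.
Nontrivial clopen(s) exist: e.g. {23, 24}. So (X, τ) is disconnected.
Compute connected components by grouping points that agree on all clopens:
  component: {22}
  component: {23, 24}


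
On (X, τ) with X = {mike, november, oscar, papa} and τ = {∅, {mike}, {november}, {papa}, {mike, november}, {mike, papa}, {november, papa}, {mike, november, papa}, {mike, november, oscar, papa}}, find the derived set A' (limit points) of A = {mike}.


A' = {oscar}

For each x ∈ X, list the open sets U ∈ τ with x ∈ U, then check whether U ∩ (A ∖ {x}) ≠ ∅ for every such U.
  x = mike: open {mike} ∋ x has {mike} ∩ (A ∖ {mike}) = ∅, so x is NOT a limit point.
  x = november: open {november} ∋ x has {november} ∩ (A ∖ {november}) = ∅, so x is NOT a limit point.
  x = oscar: opens ∋ x are {mike, november, oscar, papa}; each meets A ∖ {oscar}, so x IS a limit point.
  x = papa: open {papa} ∋ x has {papa} ∩ (A ∖ {papa}) = ∅, so x is NOT a limit point.
Collecting: A' = {oscar}.


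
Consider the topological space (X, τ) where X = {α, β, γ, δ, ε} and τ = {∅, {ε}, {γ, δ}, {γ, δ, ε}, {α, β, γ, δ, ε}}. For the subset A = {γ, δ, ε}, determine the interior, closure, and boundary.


int(A) = {γ, δ, ε}, cl(A) = {α, β, γ, δ, ε}, ∂A = {α, β}.

Closed sets in (X, τ) are complements of opens:
  closed(X, τ) = {∅, {α, β}, {α, β, ε}, {α, β, γ, δ}, {α, β, γ, δ, ε}}.
int(A) = ⋃ {U ∈ τ : U ⊆ A}. Opens contained in A: ∅, {ε}, {γ, δ}, {γ, δ, ε}.
Taking the union of these: int(A) = {γ, δ, ε}.
cl(A) = ⋂ {C closed : A ⊆ C}. Closed sets containing A: {α, β, γ, δ, ε}.
Intersecting these: cl(A) = {α, β, γ, δ, ε}.
∂A = cl(A) ∖ int(A) = {α, β, γ, δ, ε} ∖ {γ, δ, ε} = {α, β}.


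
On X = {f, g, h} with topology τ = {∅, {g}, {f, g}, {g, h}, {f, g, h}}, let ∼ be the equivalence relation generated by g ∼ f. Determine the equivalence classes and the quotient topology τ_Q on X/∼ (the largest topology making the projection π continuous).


X/∼ = {[f=g], [h]}; |τ_Q| = 3.

Equivalence classes: [f=g], [h].
Quotient map π: X → X/∼ sends f ↦ [f=g], g ↦ [f=g], h ↦ [h].
For each subset V ⊆ X/∼, compute π^{-1}(V) ⊆ X and check whether π^{-1}(V) ∈ τ. V is open in τ_Q iff π^{-1}(V) ∈ τ.
  V = {}: π^{-1}(V) = ∅ ∈ τ ✓.
  V = {[f=g]}: π^{-1}(V) = {f, g} ∈ τ ✓.
  V = {[h]}: π^{-1}(V) = {h} ∉ τ ✗.
  V = {[f=g], [h]}: π^{-1}(V) = {f, g, h} ∈ τ ✓.
Open sets in the quotient: τ_Q = {{}, {[f=g]}, {[f=g], [h]}} (3 elements).


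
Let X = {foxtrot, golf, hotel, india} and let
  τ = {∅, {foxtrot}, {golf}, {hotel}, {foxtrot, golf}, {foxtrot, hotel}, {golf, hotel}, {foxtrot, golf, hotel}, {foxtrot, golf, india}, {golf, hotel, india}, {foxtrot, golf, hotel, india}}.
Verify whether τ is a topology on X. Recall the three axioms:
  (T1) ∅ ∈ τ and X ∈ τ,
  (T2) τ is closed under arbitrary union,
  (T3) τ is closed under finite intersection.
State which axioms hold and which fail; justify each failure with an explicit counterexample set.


τ is NOT a topology on X.

Axiom (T1): ∅ ∈ τ? Yes; X ∈ τ? Yes.
Axiom (T2/T3): check pairwise unions and intersections of members of τ.
Counterexample for (T3): {foxtrot, golf, india} ∩ {golf, hotel, india} = {golf, india} ∉ τ. Therefore τ is NOT a topology.


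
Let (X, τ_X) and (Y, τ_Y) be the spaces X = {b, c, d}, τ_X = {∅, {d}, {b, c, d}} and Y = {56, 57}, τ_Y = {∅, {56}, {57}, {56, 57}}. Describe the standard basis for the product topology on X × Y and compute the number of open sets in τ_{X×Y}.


Basis B = {∅ × ∅, {d} × {56}, {d} × {57}, {d} × {56, 57}, {b, c, d} × {56}, {b, c, d} × {57}, {b, c, d} × {56, 57}}; |τ_{X×Y}| = 9.

Enumerate products U × V with U ∈ τ_X, V ∈ τ_Y (deduplicated):
  ∅ × ∅ = {} (∅)
  {d} × {56} = {(d,56)}
  {d} × {57} = {(d,57)}
  {d} × {56, 57} = {(d,56), (d,57)}
  {b, c, d} × {56} = {(b,56), (c,56), (d,56)}
  {b, c, d} × {57} = {(b,57), (c,57), (d,57)}
  {b, c, d} × {56, 57} = {(b,56), (b,57), (c,56), (c,57), (d,56), (d,57)}
These 7 distinct sets form the basis B.
Close under arbitrary unions to get τ_{X×Y}; counting gives |τ_{X×Y}| = 9.


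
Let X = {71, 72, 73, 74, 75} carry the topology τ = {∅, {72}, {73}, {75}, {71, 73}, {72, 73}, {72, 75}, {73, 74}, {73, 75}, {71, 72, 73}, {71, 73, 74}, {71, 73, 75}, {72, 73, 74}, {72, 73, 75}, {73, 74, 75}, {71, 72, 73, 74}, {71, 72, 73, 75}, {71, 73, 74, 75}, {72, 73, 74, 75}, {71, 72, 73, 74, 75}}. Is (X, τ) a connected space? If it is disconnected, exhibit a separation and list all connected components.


(X, τ) is disconnected; components = [{72}, {75}, {71, 73, 74}].

Find clopen sets (U ∈ τ with X ∖ U ∈ τ):
  U = ∅, X ∖ U = {71, 72, 73, 74, 75} — both open, so U is clopen.
  U = {72}, X ∖ U = {71, 73, 74, 75} — both open, so U is clopen.
  U = {75}, X ∖ U = {71, 72, 73, 74} — both open, so U is clopen.
  U = {72, 75}, X ∖ U = {71, 73, 74} — both open, so U is clopen.
  U = {71, 73, 74}, X ∖ U = {72, 75} — both open, so U is clopen.
  U = {71, 72, 73, 74}, X ∖ U = {75} — both open, so U is clopen.
  U = {71, 73, 74, 75}, X ∖ U = {72} — both open, so U is clopen.
  U = {71, 72, 73, 74, 75}, X ∖ U = ∅ — both open, so U is clopen.
Nontrivial clopen(s) exist: e.g. {72}. So (X, τ) is disconnected.
Compute connected components by grouping points that agree on all clopens:
  component: {72}
  component: {75}
  component: {71, 73, 74}


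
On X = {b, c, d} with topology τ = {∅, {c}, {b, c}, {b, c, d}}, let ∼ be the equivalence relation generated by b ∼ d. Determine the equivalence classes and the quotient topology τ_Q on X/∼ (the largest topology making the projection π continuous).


X/∼ = {[b=d], [c]}; |τ_Q| = 3.

Equivalence classes: [b=d], [c].
Quotient map π: X → X/∼ sends b ↦ [b=d], c ↦ [c], d ↦ [b=d].
For each subset V ⊆ X/∼, compute π^{-1}(V) ⊆ X and check whether π^{-1}(V) ∈ τ. V is open in τ_Q iff π^{-1}(V) ∈ τ.
  V = {}: π^{-1}(V) = ∅ ∈ τ ✓.
  V = {[b=d]}: π^{-1}(V) = {b, d} ∉ τ ✗.
  V = {[c]}: π^{-1}(V) = {c} ∈ τ ✓.
  V = {[b=d], [c]}: π^{-1}(V) = {b, c, d} ∈ τ ✓.
Open sets in the quotient: τ_Q = {{}, {[c]}, {[b=d], [c]}} (3 elements).


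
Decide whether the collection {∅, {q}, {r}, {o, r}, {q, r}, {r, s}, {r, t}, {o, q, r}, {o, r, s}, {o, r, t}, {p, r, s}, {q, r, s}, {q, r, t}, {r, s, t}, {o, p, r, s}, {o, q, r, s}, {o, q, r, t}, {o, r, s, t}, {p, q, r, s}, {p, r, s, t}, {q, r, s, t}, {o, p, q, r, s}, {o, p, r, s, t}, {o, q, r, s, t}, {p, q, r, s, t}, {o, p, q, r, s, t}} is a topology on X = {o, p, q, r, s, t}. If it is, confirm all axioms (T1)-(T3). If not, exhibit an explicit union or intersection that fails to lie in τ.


τ IS a topology on X.

Axiom (T1): ∅ ∈ τ? Yes; X ∈ τ? Yes.
Axiom (T2/T3): check pairwise unions and intersections of members of τ.
All pairwise intersections and unions checked — each lies in τ. Therefore τ satisfies (T1), (T2), (T3): it IS a topology on X.


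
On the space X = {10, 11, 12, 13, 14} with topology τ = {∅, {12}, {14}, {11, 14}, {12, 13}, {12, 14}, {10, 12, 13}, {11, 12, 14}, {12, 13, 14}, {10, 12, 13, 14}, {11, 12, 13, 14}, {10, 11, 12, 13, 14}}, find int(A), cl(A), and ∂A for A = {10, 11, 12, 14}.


int(A) = {11, 12, 14}, cl(A) = {10, 11, 12, 13, 14}, ∂A = {10, 13}.

Closed sets in (X, τ) are complements of opens:
  closed(X, τ) = {∅, {10}, {11}, {10, 11}, {10, 13}, {11, 14}, {10, 11, 13}, {10, 11, 14}, {10, 12, 13}, {10, 11, 12, 13}, {10, 11, 13, 14}, {10, 11, 12, 13, 14}}.
int(A) = ⋃ {U ∈ τ : U ⊆ A}. Opens contained in A: ∅, {12}, {14}, {11, 14}, {12, 14}, {11, 12, 14}.
Taking the union of these: int(A) = {11, 12, 14}.
cl(A) = ⋂ {C closed : A ⊆ C}. Closed sets containing A: {10, 11, 12, 13, 14}.
Intersecting these: cl(A) = {10, 11, 12, 13, 14}.
∂A = cl(A) ∖ int(A) = {10, 11, 12, 13, 14} ∖ {11, 12, 14} = {10, 13}.


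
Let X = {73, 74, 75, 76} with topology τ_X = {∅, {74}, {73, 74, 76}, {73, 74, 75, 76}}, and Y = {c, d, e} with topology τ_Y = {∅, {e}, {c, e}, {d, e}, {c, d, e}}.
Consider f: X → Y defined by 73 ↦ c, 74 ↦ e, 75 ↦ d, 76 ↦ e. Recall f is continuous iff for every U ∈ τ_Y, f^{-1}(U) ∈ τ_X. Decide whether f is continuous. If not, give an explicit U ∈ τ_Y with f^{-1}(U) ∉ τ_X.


f is NOT continuous.

Compute f^{-1}(U) for each U ∈ τ_Y:
  U = ∅: f^{-1}(U) = ∅ ∈ τ_X ✓.
  U = {e}: f^{-1}(U) = {74, 76} ∉ τ_X ✗.
  U = {c, e}: f^{-1}(U) = {73, 74, 76} ∈ τ_X ✓.
  U = {d, e}: f^{-1}(U) = {74, 75, 76} ∉ τ_X ✗.
  U = {c, d, e}: f^{-1}(U) = {73, 74, 75, 76} ∈ τ_X ✓.
Found U = {e} with f^{-1}(U) = {74, 76} not in τ_X. Therefore f is NOT continuous.


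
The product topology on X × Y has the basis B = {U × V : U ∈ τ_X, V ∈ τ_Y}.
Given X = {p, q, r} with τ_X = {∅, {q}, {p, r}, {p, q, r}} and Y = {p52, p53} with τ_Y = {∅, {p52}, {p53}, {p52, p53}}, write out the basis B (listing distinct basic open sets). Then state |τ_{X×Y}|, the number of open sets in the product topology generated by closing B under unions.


Basis B = {∅ × ∅, {q} × {p52}, {q} × {p53}, {p, r} × {p52}, {p, r} × {p53}, {q} × {p52, p53}, {p, q, r} × {p52}, {p, q, r} × {p53}, {p, r} × {p52, p53}, {p, q, r} × {p52, p53}}; |τ_{X×Y}| = 16.

Enumerate products U × V with U ∈ τ_X, V ∈ τ_Y (deduplicated):
  ∅ × ∅ = {} (∅)
  {q} × {p52} = {(q,p52)}
  {q} × {p53} = {(q,p53)}
  {p, r} × {p52} = {(p,p52), (r,p52)}
  {p, r} × {p53} = {(p,p53), (r,p53)}
  {q} × {p52, p53} = {(q,p52), (q,p53)}
  {p, q, r} × {p52} = {(p,p52), (q,p52), (r,p52)}
  {p, q, r} × {p53} = {(p,p53), (q,p53), (r,p53)}
  {p, r} × {p52, p53} = {(p,p52), (p,p53), (r,p52), (r,p53)}
  {p, q, r} × {p52, p53} = {(p,p52), (p,p53), (q,p52), (q,p53), (r,p52), (r,p53)}
These 10 distinct sets form the basis B.
Close under arbitrary unions to get τ_{X×Y}; counting gives |τ_{X×Y}| = 16.


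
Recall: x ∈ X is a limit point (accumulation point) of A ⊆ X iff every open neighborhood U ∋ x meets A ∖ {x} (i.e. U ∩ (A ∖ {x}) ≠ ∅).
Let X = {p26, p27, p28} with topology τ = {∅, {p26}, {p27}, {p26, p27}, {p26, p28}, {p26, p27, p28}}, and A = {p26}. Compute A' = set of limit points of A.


A' = {p28}

For each x ∈ X, list the open sets U ∈ τ with x ∈ U, then check whether U ∩ (A ∖ {x}) ≠ ∅ for every such U.
  x = p26: open {p26} ∋ x has {p26} ∩ (A ∖ {p26}) = ∅, so x is NOT a limit point.
  x = p27: open {p27} ∋ x has {p27} ∩ (A ∖ {p27}) = ∅, so x is NOT a limit point.
  x = p28: opens ∋ x are {p26, p28}, {p26, p27, p28}; each meets A ∖ {p28}, so x IS a limit point.
Collecting: A' = {p28}.


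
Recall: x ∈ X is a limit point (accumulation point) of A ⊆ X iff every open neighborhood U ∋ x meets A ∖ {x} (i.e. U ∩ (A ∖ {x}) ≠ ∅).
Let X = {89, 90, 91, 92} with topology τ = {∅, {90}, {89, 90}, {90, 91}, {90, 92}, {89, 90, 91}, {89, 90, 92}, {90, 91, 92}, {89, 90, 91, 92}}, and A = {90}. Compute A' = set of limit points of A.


A' = {89, 91, 92}

For each x ∈ X, list the open sets U ∈ τ with x ∈ U, then check whether U ∩ (A ∖ {x}) ≠ ∅ for every such U.
  x = 89: opens ∋ x are {89, 90}, {89, 90, 91}, {89, 90, 92}, {89, 90, 91, 92}; each meets A ∖ {89}, so x IS a limit point.
  x = 90: open {90} ∋ x has {90} ∩ (A ∖ {90}) = ∅, so x is NOT a limit point.
  x = 91: opens ∋ x are {90, 91}, {89, 90, 91}, {90, 91, 92}, {89, 90, 91, 92}; each meets A ∖ {91}, so x IS a limit point.
  x = 92: opens ∋ x are {90, 92}, {89, 90, 92}, {90, 91, 92}, {89, 90, 91, 92}; each meets A ∖ {92}, so x IS a limit point.
Collecting: A' = {89, 91, 92}.


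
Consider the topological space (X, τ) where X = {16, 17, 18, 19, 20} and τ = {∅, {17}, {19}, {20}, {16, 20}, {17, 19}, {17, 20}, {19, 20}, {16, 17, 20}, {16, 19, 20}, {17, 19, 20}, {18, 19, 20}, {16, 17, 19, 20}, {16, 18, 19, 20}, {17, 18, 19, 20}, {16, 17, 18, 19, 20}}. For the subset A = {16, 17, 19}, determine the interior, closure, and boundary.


int(A) = {17, 19}, cl(A) = {16, 17, 18, 19}, ∂A = {16, 18}.

Closed sets in (X, τ) are complements of opens:
  closed(X, τ) = {∅, {16}, {17}, {18}, {16, 17}, {16, 18}, {17, 18}, {18, 19}, {16, 17, 18}, {16, 18, 19}, {16, 18, 20}, {17, 18, 19}, {16, 17, 18, 19}, {16, 17, 18, 20}, {16, 18, 19, 20}, {16, 17, 18, 19, 20}}.
int(A) = ⋃ {U ∈ τ : U ⊆ A}. Opens contained in A: ∅, {17}, {19}, {17, 19}.
Taking the union of these: int(A) = {17, 19}.
cl(A) = ⋂ {C closed : A ⊆ C}. Closed sets containing A: {16, 17, 18, 19}, {16, 17, 18, 19, 20}.
Intersecting these: cl(A) = {16, 17, 18, 19}.
∂A = cl(A) ∖ int(A) = {16, 17, 18, 19} ∖ {17, 19} = {16, 18}.


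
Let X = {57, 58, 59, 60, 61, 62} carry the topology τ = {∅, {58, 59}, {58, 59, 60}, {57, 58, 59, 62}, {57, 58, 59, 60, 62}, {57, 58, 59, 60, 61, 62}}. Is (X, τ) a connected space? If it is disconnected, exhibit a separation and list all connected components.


(X, τ) is connected.

Find clopen sets (U ∈ τ with X ∖ U ∈ τ):
  U = ∅, X ∖ U = {57, 58, 59, 60, 61, 62} — both open, so U is clopen.
  U = {57, 58, 59, 60, 61, 62}, X ∖ U = ∅ — both open, so U is clopen.
Only trivial clopens (∅ and X) exist, so (X, τ) is connected.
Compute connected components by grouping points that agree on all clopens:
  component: {57, 58, 59, 60, 61, 62}


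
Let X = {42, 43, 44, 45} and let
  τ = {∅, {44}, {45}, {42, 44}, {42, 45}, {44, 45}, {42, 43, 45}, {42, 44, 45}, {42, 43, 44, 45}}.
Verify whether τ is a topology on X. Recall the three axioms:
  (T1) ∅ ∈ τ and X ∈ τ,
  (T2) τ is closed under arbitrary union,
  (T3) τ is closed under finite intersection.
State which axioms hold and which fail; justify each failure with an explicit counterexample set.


τ is NOT a topology on X.

Axiom (T1): ∅ ∈ τ? Yes; X ∈ τ? Yes.
Axiom (T2/T3): check pairwise unions and intersections of members of τ.
Counterexample for (T3): {42, 44} ∩ {42, 45} = {42} ∉ τ. Therefore τ is NOT a topology.


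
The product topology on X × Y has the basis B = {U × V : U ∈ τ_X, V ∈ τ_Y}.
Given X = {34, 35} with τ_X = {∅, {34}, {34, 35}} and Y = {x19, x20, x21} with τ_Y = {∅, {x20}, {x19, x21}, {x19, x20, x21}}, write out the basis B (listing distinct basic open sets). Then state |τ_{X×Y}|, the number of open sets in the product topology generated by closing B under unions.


Basis B = {∅ × ∅, {34} × {x20}, {34} × {x19, x21}, {34, 35} × {x20}, {34} × {x19, x20, x21}, {34, 35} × {x19, x21}, {34, 35} × {x19, x20, x21}}; |τ_{X×Y}| = 9.

Enumerate products U × V with U ∈ τ_X, V ∈ τ_Y (deduplicated):
  ∅ × ∅ = {} (∅)
  {34} × {x20} = {(34,x20)}
  {34} × {x19, x21} = {(34,x19), (34,x21)}
  {34, 35} × {x20} = {(34,x20), (35,x20)}
  {34} × {x19, x20, x21} = {(34,x19), (34,x20), (34,x21)}
  {34, 35} × {x19, x21} = {(34,x19), (34,x21), (35,x19), (35,x21)}
  {34, 35} × {x19, x20, x21} = {(34,x19), (34,x20), (34,x21), (35,x19), (35,x20), (35,x21)}
These 7 distinct sets form the basis B.
Close under arbitrary unions to get τ_{X×Y}; counting gives |τ_{X×Y}| = 9.


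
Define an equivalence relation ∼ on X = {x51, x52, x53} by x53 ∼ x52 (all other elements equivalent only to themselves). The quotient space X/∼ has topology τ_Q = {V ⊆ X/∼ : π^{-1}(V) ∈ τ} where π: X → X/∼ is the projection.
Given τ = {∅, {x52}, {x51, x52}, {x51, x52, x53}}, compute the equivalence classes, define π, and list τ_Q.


X/∼ = {[x51], [x52=x53]}; |τ_Q| = 2.

Equivalence classes: [x51], [x52=x53].
Quotient map π: X → X/∼ sends x51 ↦ [x51], x52 ↦ [x52=x53], x53 ↦ [x52=x53].
For each subset V ⊆ X/∼, compute π^{-1}(V) ⊆ X and check whether π^{-1}(V) ∈ τ. V is open in τ_Q iff π^{-1}(V) ∈ τ.
  V = {}: π^{-1}(V) = ∅ ∈ τ ✓.
  V = {[x51]}: π^{-1}(V) = {x51} ∉ τ ✗.
  V = {[x52=x53]}: π^{-1}(V) = {x52, x53} ∉ τ ✗.
  V = {[x51], [x52=x53]}: π^{-1}(V) = {x51, x52, x53} ∈ τ ✓.
Open sets in the quotient: τ_Q = {{}, {[x51], [x52=x53]}} (2 elements).


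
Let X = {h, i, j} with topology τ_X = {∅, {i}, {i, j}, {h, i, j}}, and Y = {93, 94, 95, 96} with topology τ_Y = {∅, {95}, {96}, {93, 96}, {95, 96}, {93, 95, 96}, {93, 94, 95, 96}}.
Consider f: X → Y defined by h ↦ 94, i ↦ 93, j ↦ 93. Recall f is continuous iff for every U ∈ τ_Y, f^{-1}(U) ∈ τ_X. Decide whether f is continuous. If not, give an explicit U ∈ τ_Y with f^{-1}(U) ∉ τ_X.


f IS continuous.

Compute f^{-1}(U) for each U ∈ τ_Y:
  U = ∅: f^{-1}(U) = ∅ ∈ τ_X ✓.
  U = {95}: f^{-1}(U) = ∅ ∈ τ_X ✓.
  U = {96}: f^{-1}(U) = ∅ ∈ τ_X ✓.
  U = {93, 96}: f^{-1}(U) = {i, j} ∈ τ_X ✓.
  U = {95, 96}: f^{-1}(U) = ∅ ∈ τ_X ✓.
  U = {93, 95, 96}: f^{-1}(U) = {i, j} ∈ τ_X ✓.
  U = {93, 94, 95, 96}: f^{-1}(U) = {h, i, j} ∈ τ_X ✓.
Every preimage lies in τ_X, so f IS continuous.


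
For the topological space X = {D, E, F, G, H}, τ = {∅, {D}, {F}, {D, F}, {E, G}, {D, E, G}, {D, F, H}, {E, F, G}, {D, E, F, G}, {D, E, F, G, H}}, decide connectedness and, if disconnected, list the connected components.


(X, τ) is disconnected; components = [{E, G}, {D, F, H}].

Find clopen sets (U ∈ τ with X ∖ U ∈ τ):
  U = ∅, X ∖ U = {D, E, F, G, H} — both open, so U is clopen.
  U = {E, G}, X ∖ U = {D, F, H} — both open, so U is clopen.
  U = {D, F, H}, X ∖ U = {E, G} — both open, so U is clopen.
  U = {D, E, F, G, H}, X ∖ U = ∅ — both open, so U is clopen.
Nontrivial clopen(s) exist: e.g. {D, F, H}. So (X, τ) is disconnected.
Compute connected components by grouping points that agree on all clopens:
  component: {E, G}
  component: {D, F, H}


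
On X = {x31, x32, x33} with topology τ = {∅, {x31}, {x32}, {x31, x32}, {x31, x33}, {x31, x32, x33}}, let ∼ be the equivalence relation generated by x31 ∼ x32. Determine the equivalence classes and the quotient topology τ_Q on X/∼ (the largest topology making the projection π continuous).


X/∼ = {[x31=x32], [x33]}; |τ_Q| = 3.

Equivalence classes: [x31=x32], [x33].
Quotient map π: X → X/∼ sends x31 ↦ [x31=x32], x32 ↦ [x31=x32], x33 ↦ [x33].
For each subset V ⊆ X/∼, compute π^{-1}(V) ⊆ X and check whether π^{-1}(V) ∈ τ. V is open in τ_Q iff π^{-1}(V) ∈ τ.
  V = {}: π^{-1}(V) = ∅ ∈ τ ✓.
  V = {[x31=x32]}: π^{-1}(V) = {x31, x32} ∈ τ ✓.
  V = {[x33]}: π^{-1}(V) = {x33} ∉ τ ✗.
  V = {[x31=x32], [x33]}: π^{-1}(V) = {x31, x32, x33} ∈ τ ✓.
Open sets in the quotient: τ_Q = {{}, {[x31=x32]}, {[x31=x32], [x33]}} (3 elements).


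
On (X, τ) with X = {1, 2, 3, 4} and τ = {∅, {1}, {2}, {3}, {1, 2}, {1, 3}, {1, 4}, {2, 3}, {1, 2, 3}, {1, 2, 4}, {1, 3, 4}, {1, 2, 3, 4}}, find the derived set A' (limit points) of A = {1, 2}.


A' = {4}

For each x ∈ X, list the open sets U ∈ τ with x ∈ U, then check whether U ∩ (A ∖ {x}) ≠ ∅ for every such U.
  x = 1: open {1} ∋ x has {1} ∩ (A ∖ {1}) = ∅, so x is NOT a limit point.
  x = 2: open {2} ∋ x has {2} ∩ (A ∖ {2}) = ∅, so x is NOT a limit point.
  x = 3: open {3} ∋ x has {3} ∩ (A ∖ {3}) = ∅, so x is NOT a limit point.
  x = 4: opens ∋ x are {1, 4}, {1, 2, 4}, {1, 3, 4}, {1, 2, 3, 4}; each meets A ∖ {4}, so x IS a limit point.
Collecting: A' = {4}.


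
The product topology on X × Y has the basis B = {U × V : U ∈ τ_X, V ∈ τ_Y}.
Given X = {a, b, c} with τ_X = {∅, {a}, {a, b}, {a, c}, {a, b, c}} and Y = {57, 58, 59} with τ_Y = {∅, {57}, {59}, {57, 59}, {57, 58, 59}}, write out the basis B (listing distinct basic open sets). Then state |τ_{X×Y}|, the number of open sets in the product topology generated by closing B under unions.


Basis B = {∅ × ∅, {a} × {57}, {a} × {59}, {a} × {57, 59}, {a, b} × {57}, {a, c} × {57}, {a, b} × {59}, {a, c} × {59}, {a} × {57, 58, 59}, {a, b, c} × {57}, {a, b, c} × {59}, {a, b} × {57, 59}, {a, c} × {57, 59}, {a, b} × {57, 58, 59}, {a, c} × {57, 58, 59}, {a, b, c} × {57, 59}, {a, b, c} × {57, 58, 59}}; |τ_{X×Y}| = 50.

Enumerate products U × V with U ∈ τ_X, V ∈ τ_Y (deduplicated):
  ∅ × ∅ = {} (∅)
  {a} × {57} = {(a,57)}
  {a} × {59} = {(a,59)}
  {a} × {57, 59} = {(a,57), (a,59)}
  {a, b} × {57} = {(a,57), (b,57)}
  {a, c} × {57} = {(a,57), (c,57)}
  {a, b} × {59} = {(a,59), (b,59)}
  {a, c} × {59} = {(a,59), (c,59)}
  {a} × {57, 58, 59} = {(a,57), (a,58), (a,59)}
  {a, b, c} × {57} = {(a,57), (b,57), (c,57)}
  {a, b, c} × {59} = {(a,59), (b,59), (c,59)}
  {a, b} × {57, 59} = {(a,57), (a,59), (b,57), (b,59)}
  {a, c} × {57, 59} = {(a,57), (a,59), (c,57), (c,59)}
  {a, b} × {57, 58, 59} = {(a,57), (a,58), (a,59), (b,57), (b,58), (b,59)}
  {a, c} × {57, 58, 59} = {(a,57), (a,58), (a,59), (c,57), (c,58), (c,59)}
  {a, b, c} × {57, 59} = {(a,57), (a,59), (b,57), (b,59), (c,57), (c,59)}
  {a, b, c} × {57, 58, 59} = {(a,57), (a,58), (a,59), (b,57), (b,58), (b,59), (c,57), (c,58), (c,59)}
These 17 distinct sets form the basis B.
Close under arbitrary unions to get τ_{X×Y}; counting gives |τ_{X×Y}| = 50.


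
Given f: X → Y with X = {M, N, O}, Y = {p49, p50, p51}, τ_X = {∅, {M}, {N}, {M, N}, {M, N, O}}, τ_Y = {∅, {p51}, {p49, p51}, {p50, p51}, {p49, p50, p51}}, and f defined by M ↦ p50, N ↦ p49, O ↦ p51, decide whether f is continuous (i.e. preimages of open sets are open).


f is NOT continuous.

Compute f^{-1}(U) for each U ∈ τ_Y:
  U = ∅: f^{-1}(U) = ∅ ∈ τ_X ✓.
  U = {p51}: f^{-1}(U) = {O} ∉ τ_X ✗.
  U = {p49, p51}: f^{-1}(U) = {N, O} ∉ τ_X ✗.
  U = {p50, p51}: f^{-1}(U) = {M, O} ∉ τ_X ✗.
  U = {p49, p50, p51}: f^{-1}(U) = {M, N, O} ∈ τ_X ✓.
Found U = {p51} with f^{-1}(U) = {O} not in τ_X. Therefore f is NOT continuous.


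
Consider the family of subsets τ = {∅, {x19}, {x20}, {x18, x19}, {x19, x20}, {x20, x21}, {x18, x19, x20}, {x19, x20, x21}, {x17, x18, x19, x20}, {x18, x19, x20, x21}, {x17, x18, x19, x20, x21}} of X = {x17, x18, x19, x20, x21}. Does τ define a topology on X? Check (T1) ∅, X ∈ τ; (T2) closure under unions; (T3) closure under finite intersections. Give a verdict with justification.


τ IS a topology on X.

Axiom (T1): ∅ ∈ τ? Yes; X ∈ τ? Yes.
Axiom (T2/T3): check pairwise unions and intersections of members of τ.
All pairwise intersections and unions checked — each lies in τ. Therefore τ satisfies (T1), (T2), (T3): it IS a topology on X.


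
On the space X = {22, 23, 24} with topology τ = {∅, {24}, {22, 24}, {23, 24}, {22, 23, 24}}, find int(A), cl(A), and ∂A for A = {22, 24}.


int(A) = {22, 24}, cl(A) = {22, 23, 24}, ∂A = {23}.

Closed sets in (X, τ) are complements of opens:
  closed(X, τ) = {∅, {22}, {23}, {22, 23}, {22, 23, 24}}.
int(A) = ⋃ {U ∈ τ : U ⊆ A}. Opens contained in A: ∅, {24}, {22, 24}.
Taking the union of these: int(A) = {22, 24}.
cl(A) = ⋂ {C closed : A ⊆ C}. Closed sets containing A: {22, 23, 24}.
Intersecting these: cl(A) = {22, 23, 24}.
∂A = cl(A) ∖ int(A) = {22, 23, 24} ∖ {22, 24} = {23}.
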